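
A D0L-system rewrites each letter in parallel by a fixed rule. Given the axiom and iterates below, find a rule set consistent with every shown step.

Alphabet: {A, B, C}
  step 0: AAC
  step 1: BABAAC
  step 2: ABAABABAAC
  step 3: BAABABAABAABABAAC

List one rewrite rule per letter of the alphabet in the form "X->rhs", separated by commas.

  step 2 ⇒ step 3: ABAABABAAC ⇒ BA·A·BA·BA·A·BA·A·BA·BA·AC
    A ↦ BA
    B ↦ A
    C ↦ AC

A->BA, B->A, C->AC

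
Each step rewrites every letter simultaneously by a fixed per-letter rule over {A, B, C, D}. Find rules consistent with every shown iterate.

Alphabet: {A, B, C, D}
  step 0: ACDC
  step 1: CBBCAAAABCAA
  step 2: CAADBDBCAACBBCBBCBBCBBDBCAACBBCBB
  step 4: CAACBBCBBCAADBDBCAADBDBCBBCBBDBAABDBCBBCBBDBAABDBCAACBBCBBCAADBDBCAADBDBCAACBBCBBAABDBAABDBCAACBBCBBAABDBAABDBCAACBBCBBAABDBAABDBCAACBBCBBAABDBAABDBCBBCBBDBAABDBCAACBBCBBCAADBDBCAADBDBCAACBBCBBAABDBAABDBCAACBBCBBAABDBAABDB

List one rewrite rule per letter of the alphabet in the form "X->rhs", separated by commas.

A->CBB, B->DB, C->CAA, D->AAB

  step 1 ⇒ step 2: CBBCAAAABCAA ⇒ CAA·DB·DB·CAA·CBB·CBB·CBB·CBB·DB·CAA·CBB·CBB
    A ↦ CBB
    B ↦ DB
    C ↦ CAA
  step 0 ⇒ step 1: ACDC ⇒ CBB·CAA·AAB·CAA
    D ↦ AAB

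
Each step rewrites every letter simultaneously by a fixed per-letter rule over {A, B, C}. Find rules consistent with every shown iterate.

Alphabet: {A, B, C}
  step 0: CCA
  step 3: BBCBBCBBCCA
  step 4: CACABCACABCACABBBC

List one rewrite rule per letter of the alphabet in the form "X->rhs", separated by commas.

A->BC, B->CA, C->B

  step 3 ⇒ step 4: BBCBBCBBCCA ⇒ CA·CA·B·CA·CA·B·CA·CA·B·B·BC
    A ↦ BC
    B ↦ CA
    C ↦ B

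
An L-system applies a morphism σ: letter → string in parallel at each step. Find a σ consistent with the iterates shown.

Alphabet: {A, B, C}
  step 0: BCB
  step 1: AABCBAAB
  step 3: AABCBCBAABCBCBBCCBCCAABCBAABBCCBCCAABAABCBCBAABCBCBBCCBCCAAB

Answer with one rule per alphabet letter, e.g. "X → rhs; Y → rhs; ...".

A->BCC, B->AAB, C->CB

  step 0 ⇒ step 1: BCB ⇒ AAB·CB·AAB
    B ↦ AAB
    C ↦ CB
    A ↦ BCC  (constrained at step 1)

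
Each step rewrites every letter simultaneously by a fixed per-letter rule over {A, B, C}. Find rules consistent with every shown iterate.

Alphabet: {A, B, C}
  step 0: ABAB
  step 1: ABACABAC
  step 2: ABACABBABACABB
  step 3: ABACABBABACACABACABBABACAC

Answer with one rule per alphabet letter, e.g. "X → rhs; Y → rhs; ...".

  step 2 ⇒ step 3: ABACABBABACABB ⇒ AB·AC·AB·B·AB·AC·AC·AB·AC·AB·B·AB·AC·AC
    A ↦ AB
    B ↦ AC
    C ↦ B

A->AB, B->AC, C->B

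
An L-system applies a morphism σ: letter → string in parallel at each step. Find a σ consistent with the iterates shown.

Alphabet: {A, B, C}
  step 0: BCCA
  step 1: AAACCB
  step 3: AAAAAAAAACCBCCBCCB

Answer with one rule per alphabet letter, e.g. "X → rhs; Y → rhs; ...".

A->CCB, B->A, C->A

  step 0 ⇒ step 1: BCCA ⇒ A·A·A·CCB
    A ↦ CCB
    B ↦ A
    C ↦ A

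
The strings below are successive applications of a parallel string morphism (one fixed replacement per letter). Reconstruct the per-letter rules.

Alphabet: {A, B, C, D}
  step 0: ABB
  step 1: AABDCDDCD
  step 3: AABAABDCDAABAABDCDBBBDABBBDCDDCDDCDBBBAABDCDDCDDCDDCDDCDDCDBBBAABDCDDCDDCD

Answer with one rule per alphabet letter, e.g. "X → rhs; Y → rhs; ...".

  step 0 ⇒ step 1: ABB ⇒ AAB·DCD·DCD
    A ↦ AAB
    B ↦ DCD
    C ↦ DA  (constrained at step 1)
    D ↦ BBB  (constrained at step 1)

A->AAB, B->DCD, C->DA, D->BBB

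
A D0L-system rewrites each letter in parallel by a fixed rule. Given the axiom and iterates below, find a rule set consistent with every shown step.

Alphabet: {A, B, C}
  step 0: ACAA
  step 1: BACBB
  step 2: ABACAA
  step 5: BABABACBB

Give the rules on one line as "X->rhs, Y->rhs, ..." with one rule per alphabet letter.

  step 1 ⇒ step 2: BACBB ⇒ A·B·AC·A·A
    A ↦ B
    B ↦ A
    C ↦ AC

A->B, B->A, C->AC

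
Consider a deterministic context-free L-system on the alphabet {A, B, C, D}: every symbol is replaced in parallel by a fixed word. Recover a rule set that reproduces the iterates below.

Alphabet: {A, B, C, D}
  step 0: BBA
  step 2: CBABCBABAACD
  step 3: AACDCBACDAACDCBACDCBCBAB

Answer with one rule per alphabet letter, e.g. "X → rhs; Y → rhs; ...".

A->CB, B->ACD, C->A, D->B

  step 2 ⇒ step 3: CBABCBABAACD ⇒ A·ACD·CB·ACD·A·ACD·CB·ACD·CB·CB·A·B
    A ↦ CB
    B ↦ ACD
    C ↦ A
    D ↦ B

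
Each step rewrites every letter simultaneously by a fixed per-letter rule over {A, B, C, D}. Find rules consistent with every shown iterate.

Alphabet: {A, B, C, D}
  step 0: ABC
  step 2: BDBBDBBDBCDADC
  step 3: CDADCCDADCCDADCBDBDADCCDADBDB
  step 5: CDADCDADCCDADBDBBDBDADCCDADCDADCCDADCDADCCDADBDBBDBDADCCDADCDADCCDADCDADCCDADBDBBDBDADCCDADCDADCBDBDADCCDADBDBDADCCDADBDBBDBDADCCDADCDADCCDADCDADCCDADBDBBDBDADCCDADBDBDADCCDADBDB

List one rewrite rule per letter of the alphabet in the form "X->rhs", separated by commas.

  step 2 ⇒ step 3: BDBBDBBDBCDADC ⇒ C·DAD·C·C·DAD·C·C·DAD·C·BDB·DAD·CC·DAD·BDB
    A ↦ CC
    B ↦ C
    C ↦ BDB
    D ↦ DAD

A->CC, B->C, C->BDB, D->DAD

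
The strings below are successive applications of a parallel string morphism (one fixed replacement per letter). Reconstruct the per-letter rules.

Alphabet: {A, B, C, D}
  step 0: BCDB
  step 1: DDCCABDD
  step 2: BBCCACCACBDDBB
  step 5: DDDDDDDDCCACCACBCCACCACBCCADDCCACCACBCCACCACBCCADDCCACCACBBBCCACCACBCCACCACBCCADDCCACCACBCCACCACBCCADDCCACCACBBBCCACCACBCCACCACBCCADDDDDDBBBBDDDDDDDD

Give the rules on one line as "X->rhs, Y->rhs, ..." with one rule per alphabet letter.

A->CB, B->DD, C->CCA, D->B

  step 1 ⇒ step 2: DDCCABDD ⇒ B·B·CCA·CCA·CB·DD·B·B
    A ↦ CB
    B ↦ DD
    C ↦ CCA
    D ↦ B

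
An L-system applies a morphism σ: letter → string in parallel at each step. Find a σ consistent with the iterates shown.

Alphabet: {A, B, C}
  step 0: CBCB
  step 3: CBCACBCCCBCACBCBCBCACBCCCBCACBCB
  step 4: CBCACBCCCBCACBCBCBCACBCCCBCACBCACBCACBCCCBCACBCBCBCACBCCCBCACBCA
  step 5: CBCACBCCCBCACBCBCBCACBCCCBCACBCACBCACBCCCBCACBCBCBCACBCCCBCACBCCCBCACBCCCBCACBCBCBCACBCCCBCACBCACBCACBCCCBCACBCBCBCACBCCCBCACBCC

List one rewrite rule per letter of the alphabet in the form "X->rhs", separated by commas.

A->CC, B->CA, C->CB

  step 4 ⇒ step 5: CBCACBCCCBCACBCBCBCACBCCCBCACBCACBCACBCCCBCACBCBCBCACBCCCBCACBCA ⇒ CB·CA·CB·CC·CB·CA·CB·CB·CB·CA·CB·CC·CB·CA·CB·CA·CB·CA·CB·CC·CB·CA·CB·CB·CB·CA·CB·CC·CB·CA·CB·CC·CB·CA·CB·CC·CB·CA·CB·CB·CB·CA·CB·CC·CB·CA·CB·CA·CB·CA·CB·CC·CB·CA·CB·CB·CB·CA·CB·CC·CB·CA·CB·CC
    A ↦ CC
    B ↦ CA
    C ↦ CB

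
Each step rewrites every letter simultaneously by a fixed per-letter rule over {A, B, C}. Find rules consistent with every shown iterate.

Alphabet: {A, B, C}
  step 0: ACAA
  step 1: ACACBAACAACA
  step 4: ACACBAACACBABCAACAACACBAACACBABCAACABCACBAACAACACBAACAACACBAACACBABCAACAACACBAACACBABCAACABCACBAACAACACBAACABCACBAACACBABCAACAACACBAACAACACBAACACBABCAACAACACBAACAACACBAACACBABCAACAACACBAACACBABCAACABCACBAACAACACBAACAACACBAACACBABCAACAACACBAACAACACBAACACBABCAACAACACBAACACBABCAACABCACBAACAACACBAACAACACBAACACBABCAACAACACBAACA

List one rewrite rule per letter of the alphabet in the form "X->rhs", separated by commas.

  step 0 ⇒ step 1: ACAA ⇒ ACA·CBA·ACA·ACA
    A ↦ ACA
    C ↦ CBA
    B ↦ BCA  (constrained at step 1)

A->ACA, B->BCA, C->CBA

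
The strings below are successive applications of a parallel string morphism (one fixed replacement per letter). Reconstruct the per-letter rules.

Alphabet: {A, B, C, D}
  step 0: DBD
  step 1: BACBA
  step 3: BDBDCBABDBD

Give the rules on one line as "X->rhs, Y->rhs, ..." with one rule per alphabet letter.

A->C, B->C, C->BD, D->BA

  step 0 ⇒ step 1: DBD ⇒ BA·C·BA
    B ↦ C
    D ↦ BA
    A ↦ C  (constrained at step 1)
    C ↦ BD  (constrained at step 1)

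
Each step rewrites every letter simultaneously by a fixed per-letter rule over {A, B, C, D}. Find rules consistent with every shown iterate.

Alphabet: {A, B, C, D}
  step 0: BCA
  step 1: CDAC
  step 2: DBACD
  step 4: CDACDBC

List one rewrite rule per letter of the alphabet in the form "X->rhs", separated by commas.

  step 1 ⇒ step 2: CDAC ⇒ D·B·AC·D
    A ↦ AC
    C ↦ D
    D ↦ B
  step 0 ⇒ step 1: BCA ⇒ C·D·AC
    B ↦ C

A->AC, B->C, C->D, D->B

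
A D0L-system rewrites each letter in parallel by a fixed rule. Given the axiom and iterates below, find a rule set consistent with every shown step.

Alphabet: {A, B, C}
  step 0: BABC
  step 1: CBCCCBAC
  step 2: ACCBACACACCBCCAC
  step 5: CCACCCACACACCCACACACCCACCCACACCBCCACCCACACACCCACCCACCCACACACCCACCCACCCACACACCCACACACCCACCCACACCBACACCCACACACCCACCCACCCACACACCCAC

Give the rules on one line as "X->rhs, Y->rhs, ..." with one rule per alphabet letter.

  step 1 ⇒ step 2: CBCCCBAC ⇒ AC·CB·AC·AC·AC·CB·CC·AC
    A ↦ CC
    B ↦ CB
    C ↦ AC

A->CC, B->CB, C->AC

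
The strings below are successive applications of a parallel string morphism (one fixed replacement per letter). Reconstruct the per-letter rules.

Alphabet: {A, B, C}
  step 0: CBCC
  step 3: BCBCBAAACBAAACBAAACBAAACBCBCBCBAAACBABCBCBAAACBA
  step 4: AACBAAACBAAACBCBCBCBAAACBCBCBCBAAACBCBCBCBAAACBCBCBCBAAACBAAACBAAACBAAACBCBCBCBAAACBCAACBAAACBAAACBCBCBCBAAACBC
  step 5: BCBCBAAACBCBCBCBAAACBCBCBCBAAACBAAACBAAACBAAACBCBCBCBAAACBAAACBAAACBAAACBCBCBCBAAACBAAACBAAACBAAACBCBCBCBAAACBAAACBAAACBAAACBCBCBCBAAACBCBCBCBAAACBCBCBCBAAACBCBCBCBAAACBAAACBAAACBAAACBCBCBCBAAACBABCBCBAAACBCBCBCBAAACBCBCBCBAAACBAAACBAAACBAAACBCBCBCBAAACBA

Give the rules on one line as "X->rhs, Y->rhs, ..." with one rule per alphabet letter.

A->BC, B->AAC, C->BA

  step 4 ⇒ step 5: AACBAAACBAAACBCBCBCBAAACBCBCBCBAAACBCBCBCBAAACBCBCBCBAAACBAAACBAAACBAAACBCBCBCBAAACBCAACBAAACBAAACBCBCBCBAAACBC ⇒ BC·BC·BA·AAC·BC·BC·BC·BA·AAC·BC·BC·BC·BA·AAC·BA·AAC·BA·AAC·BA·AAC·BC·BC·BC·BA·AAC·BA·AAC·BA·AAC·BA·AAC·BC·BC·BC·BA·AAC·BA·AAC·BA·AAC·BA·AAC·BC·BC·BC·BA·AAC·BA·AAC·BA·AAC·BA·AAC·BC·BC·BC·BA·AAC·BC·BC·BC·BA·AAC·BC·BC·BC·BA·AAC·BC·BC·BC·BA·AAC·BA·AAC·BA·AAC·BA·AAC·BC·BC·BC·BA·AAC·BA·BC·BC·BA·AAC·BC·BC·BC·BA·AAC·BC·BC·BC·BA·AAC·BA·AAC·BA·AAC·BA·AAC·BC·BC·BC·BA·AAC·BA
    A ↦ BC
    B ↦ AAC
    C ↦ BA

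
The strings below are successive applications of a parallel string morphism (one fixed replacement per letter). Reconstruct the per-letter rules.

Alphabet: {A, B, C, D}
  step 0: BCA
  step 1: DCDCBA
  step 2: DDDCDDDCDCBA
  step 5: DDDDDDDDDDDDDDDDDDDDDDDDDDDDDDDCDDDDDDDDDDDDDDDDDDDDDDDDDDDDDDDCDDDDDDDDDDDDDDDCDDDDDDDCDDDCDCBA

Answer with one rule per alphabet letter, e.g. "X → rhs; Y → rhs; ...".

A->BA, B->DC, C->DC, D->DD

  step 1 ⇒ step 2: DCDCBA ⇒ DD·DC·DD·DC·DC·BA
    A ↦ BA
    B ↦ DC
    C ↦ DC
    D ↦ DD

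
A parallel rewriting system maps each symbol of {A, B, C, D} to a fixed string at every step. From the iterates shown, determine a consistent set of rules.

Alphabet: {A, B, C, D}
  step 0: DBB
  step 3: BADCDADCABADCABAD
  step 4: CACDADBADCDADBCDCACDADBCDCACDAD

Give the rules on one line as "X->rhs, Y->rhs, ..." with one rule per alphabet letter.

A->CD, B->CA, C->B, D->AD

  step 3 ⇒ step 4: BADCDADCABADCABAD ⇒ CA·CD·AD·B·AD·CD·AD·B·CD·CA·CD·AD·B·CD·CA·CD·AD
    A ↦ CD
    B ↦ CA
    C ↦ B
    D ↦ AD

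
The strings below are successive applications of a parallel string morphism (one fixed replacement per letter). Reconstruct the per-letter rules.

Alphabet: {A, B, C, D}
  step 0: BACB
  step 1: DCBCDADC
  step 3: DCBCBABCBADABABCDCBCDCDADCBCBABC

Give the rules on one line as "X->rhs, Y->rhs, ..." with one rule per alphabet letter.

  step 0 ⇒ step 1: BACB ⇒ DC·BC·DA·DC
    A ↦ BC
    B ↦ DC
    C ↦ DA
    D ↦ BA  (constrained at step 1)

A->BC, B->DC, C->DA, D->BA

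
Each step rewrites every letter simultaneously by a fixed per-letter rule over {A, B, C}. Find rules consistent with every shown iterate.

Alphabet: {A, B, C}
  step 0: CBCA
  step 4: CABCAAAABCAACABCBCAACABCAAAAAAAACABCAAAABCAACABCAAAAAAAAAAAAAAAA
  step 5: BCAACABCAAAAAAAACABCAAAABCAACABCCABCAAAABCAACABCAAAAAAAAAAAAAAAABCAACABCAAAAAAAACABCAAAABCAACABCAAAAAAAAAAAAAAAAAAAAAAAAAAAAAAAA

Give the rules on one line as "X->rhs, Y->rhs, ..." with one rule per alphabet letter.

  step 4 ⇒ step 5: CABCAAAABCAACABCBCAACABCAAAAAAAACABCAAAABCAACABCAAAAAAAAAAAAAAAA ⇒ BC·AA·CA·BC·AA·AA·AA·AA·CA·BC·AA·AA·BC·AA·CA·BC·CA·BC·AA·AA·BC·AA·CA·BC·AA·AA·AA·AA·AA·AA·AA·AA·BC·AA·CA·BC·AA·AA·AA·AA·CA·BC·AA·AA·BC·AA·CA·BC·AA·AA·AA·AA·AA·AA·AA·AA·AA·AA·AA·AA·AA·AA·AA·AA
    A ↦ AA
    B ↦ CA
    C ↦ BC

A->AA, B->CA, C->BC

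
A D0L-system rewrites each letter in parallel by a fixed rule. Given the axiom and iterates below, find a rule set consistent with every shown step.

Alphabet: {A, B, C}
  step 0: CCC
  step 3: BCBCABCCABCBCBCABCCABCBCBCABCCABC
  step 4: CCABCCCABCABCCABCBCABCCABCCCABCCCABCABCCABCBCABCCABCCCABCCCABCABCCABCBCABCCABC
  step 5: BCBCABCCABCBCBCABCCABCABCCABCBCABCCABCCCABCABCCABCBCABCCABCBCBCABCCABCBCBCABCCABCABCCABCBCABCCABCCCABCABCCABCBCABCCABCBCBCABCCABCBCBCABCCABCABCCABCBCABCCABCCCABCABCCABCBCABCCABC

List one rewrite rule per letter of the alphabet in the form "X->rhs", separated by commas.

A->AB, B->CCA, C->BC

  step 4 ⇒ step 5: CCABCCCABCABCCABCBCABCCABCCCABCCCABCABCCABCBCABCCABCCCABCCCABCABCCABCBCABCCABC ⇒ BC·BC·AB·CCA·BC·BC·BC·AB·CCA·BC·AB·CCA·BC·BC·AB·CCA·BC·CCA·BC·AB·CCA·BC·BC·AB·CCA·BC·BC·BC·AB·CCA·BC·BC·BC·AB·CCA·BC·AB·CCA·BC·BC·AB·CCA·BC·CCA·BC·AB·CCA·BC·BC·AB·CCA·BC·BC·BC·AB·CCA·BC·BC·BC·AB·CCA·BC·AB·CCA·BC·BC·AB·CCA·BC·CCA·BC·AB·CCA·BC·BC·AB·CCA·BC
    A ↦ AB
    B ↦ CCA
    C ↦ BC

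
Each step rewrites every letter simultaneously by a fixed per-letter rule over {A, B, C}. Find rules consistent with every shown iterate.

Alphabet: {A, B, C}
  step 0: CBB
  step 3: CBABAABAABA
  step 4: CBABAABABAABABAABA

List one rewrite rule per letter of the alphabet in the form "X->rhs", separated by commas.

  step 3 ⇒ step 4: CBABAABAABA ⇒ CB·A·BA·A·BA·BA·A·BA·BA·A·BA
    A ↦ BA
    B ↦ A
    C ↦ CB

A->BA, B->A, C->CB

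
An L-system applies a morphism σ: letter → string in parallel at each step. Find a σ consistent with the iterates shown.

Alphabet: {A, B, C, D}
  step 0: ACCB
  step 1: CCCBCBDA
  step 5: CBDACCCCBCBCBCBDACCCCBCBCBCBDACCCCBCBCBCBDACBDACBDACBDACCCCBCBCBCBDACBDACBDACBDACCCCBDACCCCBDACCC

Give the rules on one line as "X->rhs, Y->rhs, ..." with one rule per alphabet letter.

  step 0 ⇒ step 1: ACCB ⇒ CC·CB·CB·DA
    A ↦ CC
    B ↦ DA
    C ↦ CB
    D ↦ C  (constrained at step 1)

A->CC, B->DA, C->CB, D->C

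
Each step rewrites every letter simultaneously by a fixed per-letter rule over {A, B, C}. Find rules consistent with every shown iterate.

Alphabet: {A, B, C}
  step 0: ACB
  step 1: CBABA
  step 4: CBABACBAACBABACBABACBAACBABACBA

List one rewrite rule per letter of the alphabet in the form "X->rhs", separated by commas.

A->CBA, B->A, C->B

  step 0 ⇒ step 1: ACB ⇒ CBA·B·A
    A ↦ CBA
    B ↦ A
    C ↦ B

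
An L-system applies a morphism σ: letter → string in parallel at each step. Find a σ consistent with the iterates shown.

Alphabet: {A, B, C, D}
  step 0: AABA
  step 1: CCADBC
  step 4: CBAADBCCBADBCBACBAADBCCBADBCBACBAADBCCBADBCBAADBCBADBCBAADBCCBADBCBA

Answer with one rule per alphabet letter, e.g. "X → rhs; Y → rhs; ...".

  step 0 ⇒ step 1: AABA ⇒ C·C·ADB·C
    A ↦ C
    B ↦ ADB
    C ↦ CBA  (constrained at step 1)
    D ↦ B  (constrained at step 1)

A->C, B->ADB, C->CBA, D->B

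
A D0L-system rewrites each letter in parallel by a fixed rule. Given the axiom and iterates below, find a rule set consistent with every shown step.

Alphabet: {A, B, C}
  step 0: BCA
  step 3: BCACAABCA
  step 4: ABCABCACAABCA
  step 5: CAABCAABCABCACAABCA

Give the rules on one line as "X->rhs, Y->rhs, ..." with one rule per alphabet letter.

A->CA, B->A, C->B

  step 4 ⇒ step 5: ABCABCACAABCA ⇒ CA·A·B·CA·A·B·CA·B·CA·CA·A·B·CA
    A ↦ CA
    B ↦ A
    C ↦ B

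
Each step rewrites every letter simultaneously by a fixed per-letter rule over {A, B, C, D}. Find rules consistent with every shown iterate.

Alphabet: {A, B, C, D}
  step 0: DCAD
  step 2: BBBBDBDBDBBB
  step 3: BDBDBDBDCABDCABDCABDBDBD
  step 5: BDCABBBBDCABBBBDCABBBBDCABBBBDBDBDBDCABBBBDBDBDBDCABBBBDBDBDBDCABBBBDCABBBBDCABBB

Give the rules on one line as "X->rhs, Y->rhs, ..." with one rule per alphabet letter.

  step 2 ⇒ step 3: BBBBDBDBDBBB ⇒ BD·BD·BD·BD·CA·BD·CA·BD·CA·BD·BD·BD
    B ↦ BD
    D ↦ CA
    A ↦ BB  (constrained at step 0)
    C ↦ B  (constrained at step 0)

A->BB, B->BD, C->B, D->CA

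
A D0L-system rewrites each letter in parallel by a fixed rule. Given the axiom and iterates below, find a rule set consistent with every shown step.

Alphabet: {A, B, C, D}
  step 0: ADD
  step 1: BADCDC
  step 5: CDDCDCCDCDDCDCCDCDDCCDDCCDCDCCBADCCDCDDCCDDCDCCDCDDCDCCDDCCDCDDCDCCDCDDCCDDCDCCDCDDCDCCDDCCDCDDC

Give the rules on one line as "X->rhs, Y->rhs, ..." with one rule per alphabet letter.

A->BA, B->CC, C->CD, D->DC

  step 0 ⇒ step 1: ADD ⇒ BA·DC·DC
    A ↦ BA
    D ↦ DC
    B ↦ CC  (constrained at step 1)
    C ↦ CD  (constrained at step 1)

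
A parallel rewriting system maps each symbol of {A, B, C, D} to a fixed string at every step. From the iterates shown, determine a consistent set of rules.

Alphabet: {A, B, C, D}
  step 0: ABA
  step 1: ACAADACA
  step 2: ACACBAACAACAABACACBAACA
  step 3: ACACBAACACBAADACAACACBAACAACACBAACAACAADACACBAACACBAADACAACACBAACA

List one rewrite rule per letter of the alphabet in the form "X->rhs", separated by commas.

  step 2 ⇒ step 3: ACACBAACAACAABACACBAACA ⇒ ACA·CBA·ACA·CBA·AD·ACA·ACA·CBA·ACA·ACA·CBA·ACA·ACA·AD·ACA·CBA·ACA·CBA·AD·ACA·ACA·CBA·ACA
    A ↦ ACA
    B ↦ AD
    C ↦ CBA
  step 1 ⇒ step 2: ACAADACA ⇒ ACA·CBA·ACA·ACA·AB·ACA·CBA·ACA
    D ↦ AB

A->ACA, B->AD, C->CBA, D->AB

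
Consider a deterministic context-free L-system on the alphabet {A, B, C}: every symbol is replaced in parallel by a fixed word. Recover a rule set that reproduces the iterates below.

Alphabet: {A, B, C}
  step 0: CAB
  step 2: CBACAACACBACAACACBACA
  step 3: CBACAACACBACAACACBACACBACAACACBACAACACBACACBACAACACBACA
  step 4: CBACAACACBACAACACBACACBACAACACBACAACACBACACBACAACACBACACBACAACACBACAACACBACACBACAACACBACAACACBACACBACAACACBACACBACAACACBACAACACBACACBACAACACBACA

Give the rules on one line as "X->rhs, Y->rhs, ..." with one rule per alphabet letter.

  step 3 ⇒ step 4: CBACAACACBACAACACBACACBACAACACBACAACACBACACBACAACACBACA ⇒ CB·ACA·ACA·CB·ACA·ACA·CB·ACA·CB·ACA·ACA·CB·ACA·ACA·CB·ACA·CB·ACA·ACA·CB·ACA·CB·ACA·ACA·CB·ACA·ACA·CB·ACA·CB·ACA·ACA·CB·ACA·ACA·CB·ACA·CB·ACA·ACA·CB·ACA·CB·ACA·ACA·CB·ACA·ACA·CB·ACA·CB·ACA·ACA·CB·ACA
    A ↦ ACA
    B ↦ ACA
    C ↦ CB

A->ACA, B->ACA, C->CB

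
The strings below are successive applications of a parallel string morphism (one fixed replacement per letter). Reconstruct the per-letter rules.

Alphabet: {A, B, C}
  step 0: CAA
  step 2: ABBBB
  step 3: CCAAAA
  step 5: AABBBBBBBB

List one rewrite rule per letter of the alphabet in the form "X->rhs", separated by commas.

  step 2 ⇒ step 3: ABBBB ⇒ CC·A·A·A·A
    A ↦ CC
    B ↦ A
    C ↦ B  (constrained at step 0)

A->CC, B->A, C->B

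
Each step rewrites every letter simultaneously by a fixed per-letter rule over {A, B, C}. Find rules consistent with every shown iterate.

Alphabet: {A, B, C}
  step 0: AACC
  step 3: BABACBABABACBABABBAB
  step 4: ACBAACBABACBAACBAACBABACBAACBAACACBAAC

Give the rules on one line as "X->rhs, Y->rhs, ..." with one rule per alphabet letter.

A->BA, B->AC, C->B

  step 3 ⇒ step 4: BABACBABABACBABABBAB ⇒ AC·BA·AC·BA·B·AC·BA·AC·BA·AC·BA·B·AC·BA·AC·BA·AC·AC·BA·AC
    A ↦ BA
    B ↦ AC
    C ↦ B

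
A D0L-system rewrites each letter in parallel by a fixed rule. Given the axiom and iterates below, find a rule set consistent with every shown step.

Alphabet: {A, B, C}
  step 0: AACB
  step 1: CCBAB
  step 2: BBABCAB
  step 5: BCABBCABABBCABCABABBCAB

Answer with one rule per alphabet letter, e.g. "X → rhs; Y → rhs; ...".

A->C, B->AB, C->B

  step 1 ⇒ step 2: CCBAB ⇒ B·B·AB·C·AB
    A ↦ C
    B ↦ AB
    C ↦ B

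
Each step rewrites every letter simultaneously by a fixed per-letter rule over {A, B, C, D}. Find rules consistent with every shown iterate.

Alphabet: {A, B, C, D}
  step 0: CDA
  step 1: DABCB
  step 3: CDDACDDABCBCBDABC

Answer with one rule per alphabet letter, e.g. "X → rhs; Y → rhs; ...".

A->B, B->CD, C->DA, D->BC

  step 0 ⇒ step 1: CDA ⇒ DA·BC·B
    A ↦ B
    C ↦ DA
    D ↦ BC
    B ↦ CD  (constrained at step 1)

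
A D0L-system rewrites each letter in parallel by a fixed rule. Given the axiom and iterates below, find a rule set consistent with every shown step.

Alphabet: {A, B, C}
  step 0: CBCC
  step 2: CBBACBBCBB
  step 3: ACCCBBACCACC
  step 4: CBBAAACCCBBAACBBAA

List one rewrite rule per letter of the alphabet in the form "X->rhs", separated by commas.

  step 3 ⇒ step 4: ACCCBBACCACC ⇒ CBB·A·A·A·C·C·CBB·A·A·CBB·A·A
    A ↦ CBB
    B ↦ C
    C ↦ A

A->CBB, B->C, C->A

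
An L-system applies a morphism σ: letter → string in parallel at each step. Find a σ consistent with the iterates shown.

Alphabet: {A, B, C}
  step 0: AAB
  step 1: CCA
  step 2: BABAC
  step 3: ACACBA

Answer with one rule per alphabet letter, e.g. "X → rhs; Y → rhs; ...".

A->C, B->A, C->BA

  step 2 ⇒ step 3: BABAC ⇒ A·C·A·C·BA
    A ↦ C
    B ↦ A
    C ↦ BA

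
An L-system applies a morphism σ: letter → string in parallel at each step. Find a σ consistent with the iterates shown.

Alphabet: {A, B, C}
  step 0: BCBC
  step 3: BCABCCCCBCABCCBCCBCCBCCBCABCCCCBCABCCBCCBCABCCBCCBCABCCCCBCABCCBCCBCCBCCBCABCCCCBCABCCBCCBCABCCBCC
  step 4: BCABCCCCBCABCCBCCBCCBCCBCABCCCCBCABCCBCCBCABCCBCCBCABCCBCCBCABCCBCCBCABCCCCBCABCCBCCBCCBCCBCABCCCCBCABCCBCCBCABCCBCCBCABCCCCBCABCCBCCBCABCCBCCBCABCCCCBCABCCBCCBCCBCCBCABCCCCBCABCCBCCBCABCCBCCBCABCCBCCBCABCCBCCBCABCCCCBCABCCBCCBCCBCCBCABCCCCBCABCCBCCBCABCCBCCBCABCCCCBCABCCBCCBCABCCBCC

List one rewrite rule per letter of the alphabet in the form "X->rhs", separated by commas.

A->CC, B->BCA, C->BCC

  step 3 ⇒ step 4: BCABCCCCBCABCCBCCBCCBCCBCABCCCCBCABCCBCCBCABCCBCCBCABCCCCBCABCCBCCBCCBCCBCABCCCCBCABCCBCCBCABCCBCC ⇒ BCA·BCC·CC·BCA·BCC·BCC·BCC·BCC·BCA·BCC·CC·BCA·BCC·BCC·BCA·BCC·BCC·BCA·BCC·BCC·BCA·BCC·BCC·BCA·BCC·CC·BCA·BCC·BCC·BCC·BCC·BCA·BCC·CC·BCA·BCC·BCC·BCA·BCC·BCC·BCA·BCC·CC·BCA·BCC·BCC·BCA·BCC·BCC·BCA·BCC·CC·BCA·BCC·BCC·BCC·BCC·BCA·BCC·CC·BCA·BCC·BCC·BCA·BCC·BCC·BCA·BCC·BCC·BCA·BCC·BCC·BCA·BCC·CC·BCA·BCC·BCC·BCC·BCC·BCA·BCC·CC·BCA·BCC·BCC·BCA·BCC·BCC·BCA·BCC·CC·BCA·BCC·BCC·BCA·BCC·BCC
    A ↦ CC
    B ↦ BCA
    C ↦ BCC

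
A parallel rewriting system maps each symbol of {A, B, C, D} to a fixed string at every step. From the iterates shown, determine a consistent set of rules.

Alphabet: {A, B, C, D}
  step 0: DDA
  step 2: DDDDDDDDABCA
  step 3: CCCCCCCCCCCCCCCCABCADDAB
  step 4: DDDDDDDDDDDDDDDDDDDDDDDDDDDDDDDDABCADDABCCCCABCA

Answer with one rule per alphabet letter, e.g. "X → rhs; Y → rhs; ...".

A->AB, B->CA, C->DD, D->CC

  step 3 ⇒ step 4: CCCCCCCCCCCCCCCCABCADDAB ⇒ DD·DD·DD·DD·DD·DD·DD·DD·DD·DD·DD·DD·DD·DD·DD·DD·AB·CA·DD·AB·CC·CC·AB·CA
    A ↦ AB
    B ↦ CA
    C ↦ DD
    D ↦ CC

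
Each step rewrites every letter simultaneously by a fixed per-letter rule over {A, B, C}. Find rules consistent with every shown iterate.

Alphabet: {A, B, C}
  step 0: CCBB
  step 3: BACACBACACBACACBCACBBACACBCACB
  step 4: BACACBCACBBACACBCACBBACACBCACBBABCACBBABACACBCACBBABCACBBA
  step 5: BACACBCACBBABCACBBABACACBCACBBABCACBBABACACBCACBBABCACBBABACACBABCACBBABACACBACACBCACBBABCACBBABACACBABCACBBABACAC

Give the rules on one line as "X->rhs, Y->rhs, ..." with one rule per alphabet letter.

  step 4 ⇒ step 5: BACACBCACBBACACBCACBBACACBCACBBABCACBBABACACBCACBBABCACBBA ⇒ BA·CAC·B·CAC·B·BA·B·CAC·B·BA·BA·CAC·B·CAC·B·BA·B·CAC·B·BA·BA·CAC·B·CAC·B·BA·B·CAC·B·BA·BA·CAC·BA·B·CAC·B·BA·BA·CAC·BA·CAC·B·CAC·B·BA·B·CAC·B·BA·BA·CAC·BA·B·CAC·B·BA·BA·CAC
    A ↦ CAC
    B ↦ BA
    C ↦ B

A->CAC, B->BA, C->B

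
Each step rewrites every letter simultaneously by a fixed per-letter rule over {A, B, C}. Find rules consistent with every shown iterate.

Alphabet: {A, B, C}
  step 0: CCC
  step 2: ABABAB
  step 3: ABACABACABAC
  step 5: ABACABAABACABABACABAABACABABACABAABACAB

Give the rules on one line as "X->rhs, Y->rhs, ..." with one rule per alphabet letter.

A->AB, B->AC, C->A

  step 2 ⇒ step 3: ABABAB ⇒ AB·AC·AB·AC·AB·AC
    A ↦ AB
    B ↦ AC
    C ↦ A  (constrained at step 0)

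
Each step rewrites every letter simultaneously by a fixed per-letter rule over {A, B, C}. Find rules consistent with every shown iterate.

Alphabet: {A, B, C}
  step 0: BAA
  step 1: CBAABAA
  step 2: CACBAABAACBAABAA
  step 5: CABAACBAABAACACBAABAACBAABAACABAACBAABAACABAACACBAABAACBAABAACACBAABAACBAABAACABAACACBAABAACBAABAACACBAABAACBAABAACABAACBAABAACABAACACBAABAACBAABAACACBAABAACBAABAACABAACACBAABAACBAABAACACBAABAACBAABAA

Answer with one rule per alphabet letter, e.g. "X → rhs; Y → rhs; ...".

  step 1 ⇒ step 2: CBAABAA ⇒ CA·C·BAA·BAA·C·BAA·BAA
    A ↦ BAA
    B ↦ C
    C ↦ CA

A->BAA, B->C, C->CA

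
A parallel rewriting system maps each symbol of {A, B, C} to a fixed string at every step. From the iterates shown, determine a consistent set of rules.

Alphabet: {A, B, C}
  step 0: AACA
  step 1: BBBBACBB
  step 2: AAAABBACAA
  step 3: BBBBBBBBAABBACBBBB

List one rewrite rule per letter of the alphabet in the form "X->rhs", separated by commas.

  step 2 ⇒ step 3: AAAABBACAA ⇒ BB·BB·BB·BB·A·A·BB·AC·BB·BB
    A ↦ BB
    B ↦ A
    C ↦ AC

A->BB, B->A, C->AC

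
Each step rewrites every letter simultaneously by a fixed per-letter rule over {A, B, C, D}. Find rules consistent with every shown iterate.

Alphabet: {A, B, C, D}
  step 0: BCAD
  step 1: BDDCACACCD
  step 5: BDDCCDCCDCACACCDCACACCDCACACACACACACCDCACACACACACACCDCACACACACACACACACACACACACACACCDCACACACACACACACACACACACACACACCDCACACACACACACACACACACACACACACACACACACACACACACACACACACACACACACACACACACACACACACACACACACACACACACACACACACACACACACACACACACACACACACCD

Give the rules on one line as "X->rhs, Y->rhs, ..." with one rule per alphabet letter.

A->CA, B->BDD, C->CA, D->CCD

  step 0 ⇒ step 1: BCAD ⇒ BDD·CA·CA·CCD
    A ↦ CA
    B ↦ BDD
    C ↦ CA
    D ↦ CCD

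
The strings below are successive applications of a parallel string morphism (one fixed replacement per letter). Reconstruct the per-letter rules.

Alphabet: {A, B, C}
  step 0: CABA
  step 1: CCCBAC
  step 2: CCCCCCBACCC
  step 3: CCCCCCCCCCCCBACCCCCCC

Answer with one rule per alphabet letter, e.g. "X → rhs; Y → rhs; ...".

A->C, B->BA, C->CC

  step 2 ⇒ step 3: CCCCCCBACCC ⇒ CC·CC·CC·CC·CC·CC·BA·C·CC·CC·CC
    A ↦ C
    B ↦ BA
    C ↦ CC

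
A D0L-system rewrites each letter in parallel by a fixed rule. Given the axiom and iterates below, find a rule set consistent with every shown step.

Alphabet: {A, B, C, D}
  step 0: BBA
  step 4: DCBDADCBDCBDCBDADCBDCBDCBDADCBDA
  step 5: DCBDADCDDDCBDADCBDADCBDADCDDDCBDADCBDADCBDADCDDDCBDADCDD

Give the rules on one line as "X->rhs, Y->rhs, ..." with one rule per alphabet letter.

A->DD, B->DA, C->B, D->DC

  step 4 ⇒ step 5: DCBDADCBDCBDCBDADCBDCBDCBDADCBDA ⇒ DC·B·DA·DC·DD·DC·B·DA·DC·B·DA·DC·B·DA·DC·DD·DC·B·DA·DC·B·DA·DC·B·DA·DC·DD·DC·B·DA·DC·DD
    A ↦ DD
    B ↦ DA
    C ↦ B
    D ↦ DC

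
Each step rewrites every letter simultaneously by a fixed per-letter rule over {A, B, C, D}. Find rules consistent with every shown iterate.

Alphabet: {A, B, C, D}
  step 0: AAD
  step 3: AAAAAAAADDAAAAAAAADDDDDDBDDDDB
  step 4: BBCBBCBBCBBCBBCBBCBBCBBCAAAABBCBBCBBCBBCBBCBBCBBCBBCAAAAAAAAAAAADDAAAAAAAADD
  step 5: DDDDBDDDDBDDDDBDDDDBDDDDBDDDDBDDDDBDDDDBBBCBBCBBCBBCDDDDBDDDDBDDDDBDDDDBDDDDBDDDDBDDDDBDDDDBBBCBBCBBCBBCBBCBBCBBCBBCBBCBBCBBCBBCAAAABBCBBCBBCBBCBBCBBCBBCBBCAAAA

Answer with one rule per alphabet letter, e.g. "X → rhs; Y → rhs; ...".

A->BBC, B->DD, C->B, D->AA

  step 4 ⇒ step 5: BBCBBCBBCBBCBBCBBCBBCBBCAAAABBCBBCBBCBBCBBCBBCBBCBBCAAAAAAAAAAAADDAAAAAAAADD ⇒ DD·DD·B·DD·DD·B·DD·DD·B·DD·DD·B·DD·DD·B·DD·DD·B·DD·DD·B·DD·DD·B·BBC·BBC·BBC·BBC·DD·DD·B·DD·DD·B·DD·DD·B·DD·DD·B·DD·DD·B·DD·DD·B·DD·DD·B·DD·DD·B·BBC·BBC·BBC·BBC·BBC·BBC·BBC·BBC·BBC·BBC·BBC·BBC·AA·AA·BBC·BBC·BBC·BBC·BBC·BBC·BBC·BBC·AA·AA
    A ↦ BBC
    B ↦ DD
    C ↦ B
    D ↦ AA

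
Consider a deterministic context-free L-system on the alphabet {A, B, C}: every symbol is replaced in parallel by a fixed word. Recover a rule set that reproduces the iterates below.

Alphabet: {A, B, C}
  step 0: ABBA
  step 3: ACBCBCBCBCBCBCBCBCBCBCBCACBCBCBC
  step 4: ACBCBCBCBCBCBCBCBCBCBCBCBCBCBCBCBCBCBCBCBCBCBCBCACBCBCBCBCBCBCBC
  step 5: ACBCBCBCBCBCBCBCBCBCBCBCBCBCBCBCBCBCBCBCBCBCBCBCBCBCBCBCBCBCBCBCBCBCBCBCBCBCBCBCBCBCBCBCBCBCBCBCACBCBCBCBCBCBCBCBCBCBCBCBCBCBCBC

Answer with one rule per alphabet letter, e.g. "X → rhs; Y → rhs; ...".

A->AC, B->BC, C->BC

  step 4 ⇒ step 5: ACBCBCBCBCBCBCBCBCBCBCBCBCBCBCBCBCBCBCBCBCBCBCBCACBCBCBCBCBCBCBC ⇒ AC·BC·BC·BC·BC·BC·BC·BC·BC·BC·BC·BC·BC·BC·BC·BC·BC·BC·BC·BC·BC·BC·BC·BC·BC·BC·BC·BC·BC·BC·BC·BC·BC·BC·BC·BC·BC·BC·BC·BC·BC·BC·BC·BC·BC·BC·BC·BC·AC·BC·BC·BC·BC·BC·BC·BC·BC·BC·BC·BC·BC·BC·BC·BC
    A ↦ AC
    B ↦ BC
    C ↦ BC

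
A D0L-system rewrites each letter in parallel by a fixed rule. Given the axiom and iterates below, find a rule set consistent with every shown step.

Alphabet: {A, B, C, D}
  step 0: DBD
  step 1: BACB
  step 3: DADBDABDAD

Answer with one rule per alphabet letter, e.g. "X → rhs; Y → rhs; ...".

A->DA, B->AC, C->D, D->B

  step 0 ⇒ step 1: DBD ⇒ B·AC·B
    B ↦ AC
    D ↦ B
    A ↦ DA  (constrained at step 1)
    C ↦ D  (constrained at step 1)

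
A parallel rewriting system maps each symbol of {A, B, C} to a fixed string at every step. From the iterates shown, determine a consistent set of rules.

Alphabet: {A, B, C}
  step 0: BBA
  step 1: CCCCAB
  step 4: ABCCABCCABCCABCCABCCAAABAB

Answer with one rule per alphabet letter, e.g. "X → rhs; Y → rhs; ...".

  step 0 ⇒ step 1: BBA ⇒ CC·CC·AB
    A ↦ AB
    B ↦ CC
    C ↦ A  (constrained at step 1)

A->AB, B->CC, C->A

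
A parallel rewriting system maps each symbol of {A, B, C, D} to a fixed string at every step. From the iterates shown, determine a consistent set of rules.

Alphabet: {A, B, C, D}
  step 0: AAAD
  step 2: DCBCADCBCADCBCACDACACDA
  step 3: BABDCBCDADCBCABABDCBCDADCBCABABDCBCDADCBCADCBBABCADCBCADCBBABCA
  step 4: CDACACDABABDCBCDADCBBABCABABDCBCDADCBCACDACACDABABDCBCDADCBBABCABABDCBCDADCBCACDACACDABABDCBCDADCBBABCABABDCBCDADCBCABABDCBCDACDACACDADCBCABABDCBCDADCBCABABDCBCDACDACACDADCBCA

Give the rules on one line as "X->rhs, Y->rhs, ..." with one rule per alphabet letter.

A->CA, B->CDA, C->DCB, D->BAB

  step 3 ⇒ step 4: BABDCBCDADCBCABABDCBCDADCBCABABDCBCDADCBCADCBBABCADCBCADCBBABCA ⇒ CDA·CA·CDA·BAB·DCB·CDA·DCB·BAB·CA·BAB·DCB·CDA·DCB·CA·CDA·CA·CDA·BAB·DCB·CDA·DCB·BAB·CA·BAB·DCB·CDA·DCB·CA·CDA·CA·CDA·BAB·DCB·CDA·DCB·BAB·CA·BAB·DCB·CDA·DCB·CA·BAB·DCB·CDA·CDA·CA·CDA·DCB·CA·BAB·DCB·CDA·DCB·CA·BAB·DCB·CDA·CDA·CA·CDA·DCB·CA
    A ↦ CA
    B ↦ CDA
    C ↦ DCB
    D ↦ BAB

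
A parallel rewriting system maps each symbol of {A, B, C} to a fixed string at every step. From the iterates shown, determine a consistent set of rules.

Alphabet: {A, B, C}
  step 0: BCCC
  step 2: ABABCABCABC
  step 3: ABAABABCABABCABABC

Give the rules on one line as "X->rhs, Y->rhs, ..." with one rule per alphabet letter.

  step 2 ⇒ step 3: ABABCABCABC ⇒ AB·A·AB·A·BC·AB·A·BC·AB·A·BC
    A ↦ AB
    B ↦ A
    C ↦ BC

A->AB, B->A, C->BC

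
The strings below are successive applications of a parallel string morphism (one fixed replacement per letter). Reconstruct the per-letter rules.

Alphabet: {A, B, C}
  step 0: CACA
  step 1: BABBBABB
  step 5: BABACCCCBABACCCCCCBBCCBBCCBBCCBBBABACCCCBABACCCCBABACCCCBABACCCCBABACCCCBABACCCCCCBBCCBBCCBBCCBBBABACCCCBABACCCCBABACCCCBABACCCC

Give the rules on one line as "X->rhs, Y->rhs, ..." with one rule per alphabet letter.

A->BB, B->CC, C->BA

  step 0 ⇒ step 1: CACA ⇒ BA·BB·BA·BB
    A ↦ BB
    C ↦ BA
    B ↦ CC  (constrained at step 1)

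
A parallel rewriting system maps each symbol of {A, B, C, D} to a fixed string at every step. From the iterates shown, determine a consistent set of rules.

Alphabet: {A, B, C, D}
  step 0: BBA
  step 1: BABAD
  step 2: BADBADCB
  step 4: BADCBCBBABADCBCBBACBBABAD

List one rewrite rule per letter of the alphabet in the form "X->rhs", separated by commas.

  step 1 ⇒ step 2: BABAD ⇒ BA·D·BA·D·CB
    A ↦ D
    B ↦ BA
    D ↦ CB
    C ↦ CB  (constrained at step 2)

A->D, B->BA, C->CB, D->CB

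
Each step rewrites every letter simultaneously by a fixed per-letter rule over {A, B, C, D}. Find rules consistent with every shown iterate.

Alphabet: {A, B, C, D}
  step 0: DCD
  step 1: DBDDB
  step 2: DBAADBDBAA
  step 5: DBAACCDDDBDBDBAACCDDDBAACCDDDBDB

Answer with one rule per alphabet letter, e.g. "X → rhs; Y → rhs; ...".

  step 1 ⇒ step 2: DBDDB ⇒ DB·AA·DB·DB·AA
    B ↦ AA
    D ↦ DB
    A ↦ C  (constrained at step 2)
  step 0 ⇒ step 1: DCD ⇒ DB·D·DB
    C ↦ D

A->C, B->AA, C->D, D->DB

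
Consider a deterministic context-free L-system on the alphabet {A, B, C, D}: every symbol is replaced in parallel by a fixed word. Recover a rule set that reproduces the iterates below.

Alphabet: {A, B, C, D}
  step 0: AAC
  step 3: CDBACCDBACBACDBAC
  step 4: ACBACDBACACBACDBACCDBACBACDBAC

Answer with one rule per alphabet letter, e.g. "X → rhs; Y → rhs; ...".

A->DB, B->C, C->AC, D->BA

  step 3 ⇒ step 4: CDBACCDBACBACDBAC ⇒ AC·BA·C·DB·AC·AC·BA·C·DB·AC·C·DB·AC·BA·C·DB·AC
    A ↦ DB
    B ↦ C
    C ↦ AC
    D ↦ BA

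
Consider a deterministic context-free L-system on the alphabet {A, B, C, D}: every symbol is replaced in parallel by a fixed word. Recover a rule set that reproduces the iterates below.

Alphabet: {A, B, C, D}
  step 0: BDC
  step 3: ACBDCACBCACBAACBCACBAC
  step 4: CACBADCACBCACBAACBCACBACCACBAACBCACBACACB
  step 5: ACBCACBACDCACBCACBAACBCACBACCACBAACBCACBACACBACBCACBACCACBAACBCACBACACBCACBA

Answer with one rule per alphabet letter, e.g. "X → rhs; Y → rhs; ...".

  step 4 ⇒ step 5: CACBADCACBCACBAACBCACBACCACBAACBCACBACACB ⇒ ACB·C·ACB·A·C·DC·ACB·C·ACB·A·ACB·C·ACB·A·C·C·ACB·A·ACB·C·ACB·A·C·ACB·ACB·C·ACB·A·C·C·ACB·A·ACB·C·ACB·A·C·ACB·C·ACB·A
    A ↦ C
    B ↦ A
    C ↦ ACB
    D ↦ DC

A->C, B->A, C->ACB, D->DC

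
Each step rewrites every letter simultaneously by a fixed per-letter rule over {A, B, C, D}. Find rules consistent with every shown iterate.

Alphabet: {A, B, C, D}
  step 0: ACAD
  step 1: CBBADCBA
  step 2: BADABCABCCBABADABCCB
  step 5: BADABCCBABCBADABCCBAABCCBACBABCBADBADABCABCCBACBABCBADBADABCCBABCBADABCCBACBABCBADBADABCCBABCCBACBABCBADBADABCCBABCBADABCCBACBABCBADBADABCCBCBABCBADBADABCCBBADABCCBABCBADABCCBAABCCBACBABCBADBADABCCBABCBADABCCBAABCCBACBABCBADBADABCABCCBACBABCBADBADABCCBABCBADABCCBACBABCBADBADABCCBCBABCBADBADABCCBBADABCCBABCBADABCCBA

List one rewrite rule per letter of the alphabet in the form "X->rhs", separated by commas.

  step 1 ⇒ step 2: CBBADCBA ⇒ BAD·ABC·ABC·CB·A·BAD·ABC·CB
    A ↦ CB
    B ↦ ABC
    C ↦ BAD
    D ↦ A

A->CB, B->ABC, C->BAD, D->A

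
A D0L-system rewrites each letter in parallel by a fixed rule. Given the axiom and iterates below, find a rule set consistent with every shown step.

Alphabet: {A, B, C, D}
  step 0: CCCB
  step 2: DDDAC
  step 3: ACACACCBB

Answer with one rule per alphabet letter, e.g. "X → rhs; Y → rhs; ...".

  step 2 ⇒ step 3: DDDAC ⇒ AC·AC·AC·CB·B
    A ↦ CB
    C ↦ B
    D ↦ AC
    B ↦ D  (constrained at step 0)

A->CB, B->D, C->B, D->AC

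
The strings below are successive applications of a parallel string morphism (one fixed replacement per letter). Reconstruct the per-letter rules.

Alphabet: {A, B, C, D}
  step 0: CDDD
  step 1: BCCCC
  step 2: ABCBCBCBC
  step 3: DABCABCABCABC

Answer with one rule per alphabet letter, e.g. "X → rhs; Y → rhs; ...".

A->D, B->A, C->BC, D->C

  step 2 ⇒ step 3: ABCBCBCBC ⇒ D·A·BC·A·BC·A·BC·A·BC
    A ↦ D
    B ↦ A
    C ↦ BC
  step 0 ⇒ step 1: CDDD ⇒ BC·C·C·C
    D ↦ C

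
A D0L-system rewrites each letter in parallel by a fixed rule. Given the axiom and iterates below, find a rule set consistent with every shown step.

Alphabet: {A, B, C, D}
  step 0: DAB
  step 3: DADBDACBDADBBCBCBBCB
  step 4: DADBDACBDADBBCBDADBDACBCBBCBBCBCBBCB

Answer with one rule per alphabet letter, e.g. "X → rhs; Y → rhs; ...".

  step 3 ⇒ step 4: DADBDACBDADBBCBCBBCB ⇒ DA·DB·DA·CB·DA·DB·B·CB·DA·DB·DA·CB·CB·B·CB·B·CB·CB·B·CB
    A ↦ DB
    B ↦ CB
    C ↦ B
    D ↦ DA

A->DB, B->CB, C->B, D->DA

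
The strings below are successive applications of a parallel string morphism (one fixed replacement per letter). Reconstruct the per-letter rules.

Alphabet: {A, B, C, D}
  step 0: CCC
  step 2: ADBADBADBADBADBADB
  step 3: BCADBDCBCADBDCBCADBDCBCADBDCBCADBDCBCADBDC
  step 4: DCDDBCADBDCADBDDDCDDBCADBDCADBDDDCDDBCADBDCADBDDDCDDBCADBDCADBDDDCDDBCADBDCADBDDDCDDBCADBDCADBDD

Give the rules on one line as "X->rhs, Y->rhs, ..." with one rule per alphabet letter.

  step 3 ⇒ step 4: BCADBDCBCADBDCBCADBDCBCADBDCBCADBDCBCADBDC ⇒ DC·DD·BC·ADB·DC·ADB·DD·DC·DD·BC·ADB·DC·ADB·DD·DC·DD·BC·ADB·DC·ADB·DD·DC·DD·BC·ADB·DC·ADB·DD·DC·DD·BC·ADB·DC·ADB·DD·DC·DD·BC·ADB·DC·ADB·DD
    A ↦ BC
    B ↦ DC
    C ↦ DD
    D ↦ ADB

A->BC, B->DC, C->DD, D->ADB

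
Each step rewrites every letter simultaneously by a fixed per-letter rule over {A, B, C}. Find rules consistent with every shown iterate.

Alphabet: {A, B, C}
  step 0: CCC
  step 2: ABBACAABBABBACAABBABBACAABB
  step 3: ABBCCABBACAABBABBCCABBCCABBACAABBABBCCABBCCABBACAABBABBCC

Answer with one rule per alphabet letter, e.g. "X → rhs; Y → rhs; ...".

  step 2 ⇒ step 3: ABBACAABBABBACAABBABBACAABB ⇒ ABB·C·C·ABB·ACA·ABB·ABB·C·C·ABB·C·C·ABB·ACA·ABB·ABB·C·C·ABB·C·C·ABB·ACA·ABB·ABB·C·C
    A ↦ ABB
    B ↦ C
    C ↦ ACA

A->ABB, B->C, C->ACA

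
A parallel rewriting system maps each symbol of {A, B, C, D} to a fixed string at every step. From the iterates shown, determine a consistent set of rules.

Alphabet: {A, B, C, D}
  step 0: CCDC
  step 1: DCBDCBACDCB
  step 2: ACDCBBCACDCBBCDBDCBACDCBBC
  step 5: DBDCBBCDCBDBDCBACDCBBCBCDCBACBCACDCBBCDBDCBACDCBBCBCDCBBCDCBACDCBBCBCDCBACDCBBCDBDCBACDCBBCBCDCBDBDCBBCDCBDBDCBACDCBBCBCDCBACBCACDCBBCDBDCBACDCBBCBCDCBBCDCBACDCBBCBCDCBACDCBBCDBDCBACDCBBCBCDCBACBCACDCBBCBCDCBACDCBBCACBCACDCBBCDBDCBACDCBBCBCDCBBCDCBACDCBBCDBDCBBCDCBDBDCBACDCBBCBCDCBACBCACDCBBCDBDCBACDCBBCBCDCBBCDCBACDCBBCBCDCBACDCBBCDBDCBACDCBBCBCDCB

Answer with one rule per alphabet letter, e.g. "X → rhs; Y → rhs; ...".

  step 1 ⇒ step 2: DCBDCBACDCB ⇒ AC·DCB·BC·AC·DCB·BC·DB·DCB·AC·DCB·BC
    A ↦ DB
    B ↦ BC
    C ↦ DCB
    D ↦ AC

A->DB, B->BC, C->DCB, D->AC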